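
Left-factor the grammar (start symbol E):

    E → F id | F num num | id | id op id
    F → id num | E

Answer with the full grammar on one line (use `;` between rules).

E → F E' | id E''; F → id num | E; E' → id | num num; E'' → epsilon | op id

E has alternatives sharing prefix 'F': factor to E → F E' with E' → id | num num.
E has alternatives sharing prefix 'id': factor to E → id E'' with E'' → ε | op id.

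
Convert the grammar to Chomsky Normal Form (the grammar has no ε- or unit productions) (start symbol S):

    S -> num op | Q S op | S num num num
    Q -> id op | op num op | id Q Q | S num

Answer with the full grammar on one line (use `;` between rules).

Introduce a nonterminal for each terminal appearing in a rule of length ≥ 2: X1 → num, X2 → op, X3 → id.
Binarize each right-hand side of length ≥ 3 by chaining fresh nonterminals (Y1, Y2, …): affected rules were S → Q S X2; S → S X1 X1 X1; Q → X2 X1 X2; Q → X3 Q Q.

S -> X1 X2 | Q Y1 | S Y2; Q -> X3 X2 | X2 Y4 | X3 Y5 | S X1; X1 -> num; X2 -> op; X3 -> id; Y1 -> S X2; Y2 -> X1 Y3; Y3 -> X1 X1; Y4 -> X1 X2; Y5 -> Q Q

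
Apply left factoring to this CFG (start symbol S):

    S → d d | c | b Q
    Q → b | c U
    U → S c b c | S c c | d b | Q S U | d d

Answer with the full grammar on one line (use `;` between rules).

U has alternatives sharing prefix 'S c': factor to U → S c U' with U' → b c | c.
U has alternatives sharing prefix 'd': factor to U → d U'' with U'' → b | d.

S → d d | c | b Q; Q → b | c U; U → Q S U | S c U' | d U''; U' → b c | c; U'' → b | d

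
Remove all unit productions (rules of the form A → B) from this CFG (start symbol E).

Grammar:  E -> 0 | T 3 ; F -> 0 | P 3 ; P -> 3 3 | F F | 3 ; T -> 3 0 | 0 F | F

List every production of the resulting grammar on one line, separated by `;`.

Unit pairs: T ⇒* {F}.
For each unit pair (A, B), copy every non-unit production of B to A, then drop all unit productions.

E -> 0 | T 3; F -> 0 | P 3; P -> 3 3 | F F | 3; T -> 0 | P 3 | 3 0 | 0 F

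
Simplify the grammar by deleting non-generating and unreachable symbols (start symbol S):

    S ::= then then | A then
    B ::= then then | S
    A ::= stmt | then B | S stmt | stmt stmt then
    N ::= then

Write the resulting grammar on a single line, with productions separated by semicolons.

S ::= then then | A then; B ::= then then | S; A ::= stmt | then B | S stmt | stmt stmt then

Generating nonterminals: {A, B, N, S}.
Reachable from S after that: {A, B, S}.
Removed useless symbols: {N} and every production mentioning them.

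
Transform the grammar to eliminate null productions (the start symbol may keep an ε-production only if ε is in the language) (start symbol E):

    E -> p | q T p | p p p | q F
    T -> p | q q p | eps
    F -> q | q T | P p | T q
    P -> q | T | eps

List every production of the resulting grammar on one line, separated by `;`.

Nullable nonterminals: {P, T}.
ε ∉ L(G), so no ε-production is kept.
Add the nullable-subset variants: E → q T p gives q T p | q p. F → P p gives P p | p.

E -> p | q T p | q p | p p p | q F; T -> p | q q p; F -> q | q T | P p | p | T q; P -> q | T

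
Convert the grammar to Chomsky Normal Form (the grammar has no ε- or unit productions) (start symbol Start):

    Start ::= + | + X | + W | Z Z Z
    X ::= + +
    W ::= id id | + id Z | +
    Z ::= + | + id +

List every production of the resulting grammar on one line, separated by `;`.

Introduce a nonterminal for each terminal appearing in a rule of length ≥ 2: X1 → +, X2 → id.
Binarize each right-hand side of length ≥ 3 by chaining fresh nonterminals (Y1, Y2, …): affected rules were Start → Z Z Z; W → X1 X2 Z; Z → X1 X2 X1.

Start ::= + | X1 X | X1 W | Z Y1; X ::= X1 X1; W ::= X2 X2 | X1 Y2 | +; Z ::= + | X1 Y3; X1 ::= +; X2 ::= id; Y1 ::= Z Z; Y2 ::= X2 Z; Y3 ::= X2 X1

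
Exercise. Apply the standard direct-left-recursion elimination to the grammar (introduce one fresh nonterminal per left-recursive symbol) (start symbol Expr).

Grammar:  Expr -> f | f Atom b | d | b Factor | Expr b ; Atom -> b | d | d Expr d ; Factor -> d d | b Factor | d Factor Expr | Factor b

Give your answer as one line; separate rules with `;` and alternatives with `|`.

Expr -> f Expr1 | f Atom b Expr1 | d Expr1 | b Factor Expr1; Atom -> b | d | d Expr d; Factor -> d d Factor1 | b Factor Factor1 | d Factor Expr Factor1; Expr1 -> b Expr1 | ε; Factor1 -> b Factor1 | ε

Directly left-recursive nonterminals: Expr, Factor.
For Expr: α = {b}, β = {f, f Atom b, d, b Factor}. Rewrite as Expr → β Expr1 and Expr1 → α Expr1 | ε.
For Factor: α = {b}, β = {d d, b Factor, d Factor Expr}. Rewrite as Factor → β Factor1 and Factor1 → α Factor1 | ε.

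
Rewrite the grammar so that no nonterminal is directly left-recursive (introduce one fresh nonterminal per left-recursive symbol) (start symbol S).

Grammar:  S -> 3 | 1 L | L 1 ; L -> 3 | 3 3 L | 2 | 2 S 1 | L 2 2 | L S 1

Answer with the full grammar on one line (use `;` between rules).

L is directly left-recursive.
For L: α = {2 2, S 1}, β = {3, 3 3 L, 2, 2 S 1}. Rewrite as L → β L' and L' → α L' | ε.

S -> 3 | 1 L | L 1; L -> 3 L' | 3 3 L L' | 2 L' | 2 S 1 L'; L' -> 2 2 L' | S 1 L' | epsilon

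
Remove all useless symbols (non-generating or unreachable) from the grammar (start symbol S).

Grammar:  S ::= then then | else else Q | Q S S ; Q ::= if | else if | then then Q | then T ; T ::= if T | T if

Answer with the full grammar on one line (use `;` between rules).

S ::= then then | else else Q | Q S S; Q ::= if | else if | then then Q

Generating nonterminals: {Q, S}.
Reachable from S after that: {Q, S}.
Removed useless symbols: {T} and every production mentioning them.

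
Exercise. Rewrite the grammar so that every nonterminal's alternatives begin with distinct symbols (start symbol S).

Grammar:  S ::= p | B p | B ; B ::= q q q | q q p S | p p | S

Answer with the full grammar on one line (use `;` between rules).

S has alternatives sharing prefix 'B': factor to S → B S' with S' → p | ε.
B has alternatives sharing prefix 'q q': factor to B → q q B' with B' → q | p S.

S ::= p | B S'; B ::= p p | S | q q B'; S' ::= p | eps; B' ::= q | p S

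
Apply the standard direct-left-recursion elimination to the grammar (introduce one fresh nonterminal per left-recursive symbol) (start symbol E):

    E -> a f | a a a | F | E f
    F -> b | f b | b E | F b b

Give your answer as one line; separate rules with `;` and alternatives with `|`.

E -> a f E' | a a a E' | F E'; F -> b F' | f b F' | b E F'; E' -> f E' | ε; F' -> b b F' | ε

Directly left-recursive nonterminals: E, F.
For E: α = {f}, β = {a f, a a a, F}. Rewrite as E → β E' and E' → α E' | ε.
For F: α = {b b}, β = {b, f b, b E}. Rewrite as F → β F' and F' → α F' | ε.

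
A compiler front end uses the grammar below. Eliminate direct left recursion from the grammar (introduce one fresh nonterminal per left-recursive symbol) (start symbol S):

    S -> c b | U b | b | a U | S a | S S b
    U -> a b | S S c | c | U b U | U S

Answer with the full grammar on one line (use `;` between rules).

Left recursion appears on S, U.
For S: α = {a, S b}, β = {c b, U b, b, a U}. Rewrite as S → β S' and S' → α S' | ε.
For U: α = {b U, S}, β = {a b, S S c, c}. Rewrite as U → β U' and U' → α U' | ε.

S -> c b S' | U b S' | b S' | a U S'; U -> a b U' | S S c U' | c U'; S' -> a S' | S b S' | eps; U' -> b U U' | S U' | eps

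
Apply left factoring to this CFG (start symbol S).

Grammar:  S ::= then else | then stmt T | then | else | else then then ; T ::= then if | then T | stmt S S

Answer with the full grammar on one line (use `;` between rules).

S has alternatives sharing prefix 'then': factor to S → then S' with S' → else | stmt T | ε.
S has alternatives sharing prefix 'else': factor to S → else S'' with S'' → ε | then then.
T has alternatives sharing prefix 'then': factor to T → then T' with T' → if | T.

S ::= then S' | else S''; T ::= stmt S S | then T'; S' ::= else | stmt T | ε; S'' ::= ε | then then; T' ::= if | T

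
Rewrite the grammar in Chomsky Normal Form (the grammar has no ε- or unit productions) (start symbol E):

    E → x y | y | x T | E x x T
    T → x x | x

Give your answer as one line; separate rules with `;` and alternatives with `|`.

Introduce a nonterminal for each terminal appearing in a rule of length ≥ 2: X1 → x, X2 → y.
Binarize each right-hand side of length ≥ 3 by chaining fresh nonterminals (Y1, Y2, …): affected rules were E → E X1 X1 T.

E → X1 X2 | y | X1 T | E Y1; T → X1 X1 | x; X1 → x; X2 → y; Y1 → X1 Y2; Y2 → X1 T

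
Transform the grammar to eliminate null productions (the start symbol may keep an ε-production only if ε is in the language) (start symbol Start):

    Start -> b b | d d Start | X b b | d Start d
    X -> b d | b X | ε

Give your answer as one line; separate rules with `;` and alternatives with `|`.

Start -> b b | d d Start | X b b | d Start d; X -> b d | b X | b

The nullable symbols are {X}.
ε ∉ L(G), so no ε-production is kept.
Expand every rule over subsets of its nullable positions: X → b X gives b X | b.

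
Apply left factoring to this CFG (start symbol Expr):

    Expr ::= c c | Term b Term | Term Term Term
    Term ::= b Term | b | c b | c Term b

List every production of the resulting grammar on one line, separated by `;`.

Expr has alternatives sharing prefix 'Term': factor to Expr → Term Expr1 with Expr1 → b Term | Term Term.
Term has alternatives sharing prefix 'b': factor to Term → b Term1 with Term1 → Term | ε.
Term has alternatives sharing prefix 'c': factor to Term → c Term2 with Term2 → b | Term b.

Expr ::= c c | Term Expr1; Term ::= b Term1 | c Term2; Expr1 ::= b Term | Term Term; Term1 ::= Term | ε; Term2 ::= b | Term b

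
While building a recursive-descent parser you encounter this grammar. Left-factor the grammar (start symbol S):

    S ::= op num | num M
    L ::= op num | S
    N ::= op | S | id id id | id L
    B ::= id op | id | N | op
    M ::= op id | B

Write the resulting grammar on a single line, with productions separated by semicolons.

S ::= op num | num M; L ::= op num | S; N ::= op | S | id N'; B ::= N | op | id B'; M ::= op id | B; N' ::= id id | L; B' ::= op | ε

N has alternatives sharing prefix 'id': factor to N → id N' with N' → id id | L.
B has alternatives sharing prefix 'id': factor to B → id B' with B' → op | ε.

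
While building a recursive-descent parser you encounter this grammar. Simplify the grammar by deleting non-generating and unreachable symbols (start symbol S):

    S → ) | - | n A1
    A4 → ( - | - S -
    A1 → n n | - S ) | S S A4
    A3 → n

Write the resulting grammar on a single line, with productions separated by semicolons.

Generating nonterminals: {A1, A3, A4, S}.
Reachable from S after that: {A1, A4, S}.
Removed useless symbols: {A3} and every production mentioning them.

S → ) | - | n A1; A4 → ( - | - S -; A1 → n n | - S ) | S S A4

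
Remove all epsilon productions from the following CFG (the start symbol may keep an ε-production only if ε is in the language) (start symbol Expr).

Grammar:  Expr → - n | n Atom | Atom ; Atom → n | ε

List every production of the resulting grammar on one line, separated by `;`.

Expr → - n | n Atom | n | Atom | ε; Atom → n

Nullable set = {Atom, Expr}.
ε ∈ L(G) since Expr is nullable, so keep Expr → ε.
Expand every rule over subsets of its nullable positions: Expr → n Atom gives n Atom | n.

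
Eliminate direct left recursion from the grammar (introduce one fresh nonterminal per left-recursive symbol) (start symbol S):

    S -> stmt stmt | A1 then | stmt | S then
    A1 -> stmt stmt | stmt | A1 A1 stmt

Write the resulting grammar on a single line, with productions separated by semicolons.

S -> stmt stmt S' | A1 then S' | stmt S'; A1 -> stmt stmt A1' | stmt A1'; S' -> then S' | epsilon; A1' -> A1 stmt A1' | epsilon

Left recursion appears on S, A1.
For S: α = {then}, β = {stmt stmt, A1 then, stmt}. Rewrite as S → β S' and S' → α S' | ε.
For A1: α = {A1 stmt}, β = {stmt stmt, stmt}. Rewrite as A1 → β A1' and A1' → α A1' | ε.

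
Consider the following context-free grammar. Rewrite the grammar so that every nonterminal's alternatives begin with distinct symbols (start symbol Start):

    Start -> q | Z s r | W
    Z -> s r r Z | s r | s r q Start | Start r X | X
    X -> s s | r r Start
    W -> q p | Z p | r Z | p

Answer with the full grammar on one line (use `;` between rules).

Z has alternatives sharing prefix 's r': factor to Z → s r Z1 with Z1 → r Z | ε | q Start.

Start -> q | Z s r | W; Z -> Start r X | X | s r Z1; X -> s s | r r Start; W -> q p | Z p | r Z | p; Z1 -> r Z | ε | q Start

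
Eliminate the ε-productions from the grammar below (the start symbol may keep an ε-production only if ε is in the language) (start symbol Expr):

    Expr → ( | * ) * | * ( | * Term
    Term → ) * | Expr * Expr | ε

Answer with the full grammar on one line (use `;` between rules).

The nullable symbols are {Term}.
ε ∉ L(G), so no ε-production is kept.
Expand every rule over subsets of its nullable positions: Expr → * Term gives * Term | *.

Expr → ( | * ) * | * ( | * Term | *; Term → ) * | Expr * Expr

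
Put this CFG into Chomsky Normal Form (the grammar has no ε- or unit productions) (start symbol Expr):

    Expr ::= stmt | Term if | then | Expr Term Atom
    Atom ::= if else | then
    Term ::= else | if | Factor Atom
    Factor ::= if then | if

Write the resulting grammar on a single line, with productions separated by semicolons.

Introduce a nonterminal for each terminal appearing in a rule of length ≥ 2: X1 → if, X2 → else, X3 → then.
Binarize each right-hand side of length ≥ 3 by chaining fresh nonterminals (Y1, Y2, …): affected rules were Expr → Expr Term Atom.

Expr ::= stmt | Term X1 | then | Expr Y1; Atom ::= X1 X2 | then; Term ::= else | if | Factor Atom; Factor ::= X1 X3 | if; X1 ::= if; X2 ::= else; X3 ::= then; Y1 ::= Term Atom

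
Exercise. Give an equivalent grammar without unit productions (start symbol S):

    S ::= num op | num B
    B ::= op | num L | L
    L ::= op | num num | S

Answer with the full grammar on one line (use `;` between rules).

S ::= num op | num B; B ::= op | num num | num L | num op | num B; L ::= op | num num | num op | num B

Unit pairs: B ⇒* {L, S}; L ⇒* {S}.
Replace each nonterminal's rules with the union of the non-unit rules of every nonterminal it unit-derives.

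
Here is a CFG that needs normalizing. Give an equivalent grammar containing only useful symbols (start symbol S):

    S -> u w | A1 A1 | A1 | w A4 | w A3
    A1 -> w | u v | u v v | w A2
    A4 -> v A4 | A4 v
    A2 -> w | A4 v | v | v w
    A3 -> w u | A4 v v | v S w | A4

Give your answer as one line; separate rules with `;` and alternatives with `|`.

S -> u w | A1 A1 | A1 | w A3; A1 -> w | u v | u v v | w A2; A2 -> w | v | v w; A3 -> w u | v S w

Generating nonterminals: {A1, A2, A3, S}.
Reachable from S after that: {A1, A2, A3, S}.
Removed useless symbols: {A4} and every production mentioning them.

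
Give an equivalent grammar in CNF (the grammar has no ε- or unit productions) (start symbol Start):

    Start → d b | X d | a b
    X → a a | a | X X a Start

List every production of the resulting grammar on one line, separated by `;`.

Introduce a nonterminal for each terminal appearing in a rule of length ≥ 2: X1 → d, X2 → b, X3 → a.
Binarize each right-hand side of length ≥ 3 by chaining fresh nonterminals (Y1, Y2, …): affected rules were X → X X X3 Start.

Start → X1 X2 | X X1 | X3 X2; X → X3 X3 | a | X Y1; X1 → d; X2 → b; X3 → a; Y1 → X Y2; Y2 → X3 Start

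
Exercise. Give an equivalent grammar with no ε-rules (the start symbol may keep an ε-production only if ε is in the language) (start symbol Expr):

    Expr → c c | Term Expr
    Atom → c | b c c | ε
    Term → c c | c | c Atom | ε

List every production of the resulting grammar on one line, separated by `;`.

Nullable set = {Atom, Term}.
ε ∉ L(G), so no ε-production is kept.

Expr → c c | Term Expr; Atom → c | b c c; Term → c c | c | c Atom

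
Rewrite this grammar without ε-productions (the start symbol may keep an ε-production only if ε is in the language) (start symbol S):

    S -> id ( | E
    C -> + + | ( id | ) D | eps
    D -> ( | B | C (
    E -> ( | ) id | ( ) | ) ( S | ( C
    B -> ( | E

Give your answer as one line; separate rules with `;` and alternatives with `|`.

Nullable nonterminals: {C}.
ε ∉ L(G), so no ε-production is kept.

S -> id ( | E; C -> + + | ( id | ) D; D -> ( | B | C (; E -> ( | ) id | ( ) | ) ( S | ( C; B -> ( | E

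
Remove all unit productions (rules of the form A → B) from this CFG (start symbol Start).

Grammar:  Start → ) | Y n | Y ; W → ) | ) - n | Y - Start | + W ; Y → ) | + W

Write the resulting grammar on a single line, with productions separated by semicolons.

Start → ) | Y n | + W; W → ) | ) - n | Y - Start | + W; Y → ) | + W

Unit pairs: Start ⇒* {Y}.
For every A with A ⇒* B via unit rules, add B's non-unit alternatives to A; then delete every rule of the form X → Y.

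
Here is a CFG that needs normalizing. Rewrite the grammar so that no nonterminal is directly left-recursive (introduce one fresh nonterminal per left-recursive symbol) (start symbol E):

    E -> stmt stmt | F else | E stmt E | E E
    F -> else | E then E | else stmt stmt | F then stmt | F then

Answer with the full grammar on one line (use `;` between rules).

E, F are directly left-recursive.
For E: α = {stmt E, E}, β = {stmt stmt, F else}. Rewrite as E → β E' and E' → α E' | ε.
For F: α = {then stmt, then}, β = {else, E then E, else stmt stmt}. Rewrite as F → β F' and F' → α F' | ε.

E -> stmt stmt E' | F else E'; F -> else F' | E then E F' | else stmt stmt F'; E' -> stmt E E' | E E' | ε; F' -> then stmt F' | then F' | ε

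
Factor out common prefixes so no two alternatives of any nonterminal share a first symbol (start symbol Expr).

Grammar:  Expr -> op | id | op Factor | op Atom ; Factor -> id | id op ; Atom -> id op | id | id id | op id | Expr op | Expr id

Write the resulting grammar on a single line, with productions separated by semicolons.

Expr has alternatives sharing prefix 'op': factor to Expr → op Expr1 with Expr1 → ε | Factor | Atom.
Factor has alternatives sharing prefix 'id': factor to Factor → id Factor1 with Factor1 → ε | op.
Atom has alternatives sharing prefix 'id': factor to Atom → id Atom1 with Atom1 → op | ε | id.
Atom has alternatives sharing prefix 'Expr': factor to Atom → Expr Atom2 with Atom2 → op | id.

Expr -> id | op Expr1; Factor -> id Factor1; Atom -> op id | id Atom1 | Expr Atom2; Expr1 -> epsilon | Factor | Atom; Factor1 -> epsilon | op; Atom1 -> op | epsilon | id; Atom2 -> op | id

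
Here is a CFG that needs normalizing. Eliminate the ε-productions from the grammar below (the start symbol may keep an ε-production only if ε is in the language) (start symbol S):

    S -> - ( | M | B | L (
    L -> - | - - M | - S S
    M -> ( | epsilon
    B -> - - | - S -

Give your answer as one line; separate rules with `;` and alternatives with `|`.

Nullable set = {M, S}.
ε ∈ L(G) since S is nullable, so keep S → ε.
Expand every rule over subsets of its nullable positions: L → - - M gives - - M | - -. L → - S S gives - S S | - S.

S -> - ( | M | B | L ( | epsilon; L -> - | - - M | - - | - S S | - S; M -> (; B -> - - | - S -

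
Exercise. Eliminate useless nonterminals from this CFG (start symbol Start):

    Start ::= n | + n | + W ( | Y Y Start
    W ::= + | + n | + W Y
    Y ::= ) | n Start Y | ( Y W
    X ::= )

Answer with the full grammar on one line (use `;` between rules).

Generating nonterminals: {Start, W, X, Y}.
Reachable from Start after that: {Start, W, Y}.
Removed useless symbols: {X} and every production mentioning them.

Start ::= n | + n | + W ( | Y Y Start; W ::= + | + n | + W Y; Y ::= ) | n Start Y | ( Y W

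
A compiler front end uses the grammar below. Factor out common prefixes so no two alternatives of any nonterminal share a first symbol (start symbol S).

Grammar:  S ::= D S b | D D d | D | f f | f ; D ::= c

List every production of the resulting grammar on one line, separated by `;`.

S has alternatives sharing prefix 'D': factor to S → D S' with S' → S b | D d | ε.
S has alternatives sharing prefix 'f': factor to S → f S'' with S'' → f | ε.

S ::= D S' | f S''; D ::= c; S' ::= S b | D d | ε; S'' ::= f | ε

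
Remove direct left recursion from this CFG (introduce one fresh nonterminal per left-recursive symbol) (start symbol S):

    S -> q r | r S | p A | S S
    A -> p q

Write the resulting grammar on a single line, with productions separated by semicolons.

Directly left-recursive nonterminal: S.
For S: α = {S}, β = {q r, r S, p A}. Rewrite as S → β S' and S' → α S' | ε.

S -> q r S' | r S S' | p A S'; A -> p q; S' -> S S' | eps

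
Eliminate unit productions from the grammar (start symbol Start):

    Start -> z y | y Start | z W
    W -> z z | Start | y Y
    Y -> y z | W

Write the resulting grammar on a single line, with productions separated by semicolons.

Unit pairs: W ⇒* {Start}; Y ⇒* {Start, W}.
For each unit pair (A, B), copy every non-unit production of B to A, then drop all unit productions.

Start -> z y | y Start | z W; W -> z y | y Start | z W | z z | y Y; Y -> z y | y Start | z W | z z | y Y | y z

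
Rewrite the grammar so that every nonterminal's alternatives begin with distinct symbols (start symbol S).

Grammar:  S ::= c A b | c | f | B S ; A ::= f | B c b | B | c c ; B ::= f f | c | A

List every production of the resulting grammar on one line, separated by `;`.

S ::= f | B S | c S'; A ::= f | c c | B A'; B ::= f f | c | A; S' ::= A b | ε; A' ::= c b | ε

S has alternatives sharing prefix 'c': factor to S → c S' with S' → A b | ε.
A has alternatives sharing prefix 'B': factor to A → B A' with A' → c b | ε.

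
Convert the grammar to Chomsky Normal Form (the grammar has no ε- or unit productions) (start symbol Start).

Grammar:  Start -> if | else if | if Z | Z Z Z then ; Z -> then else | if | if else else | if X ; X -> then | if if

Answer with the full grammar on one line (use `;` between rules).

Start -> if | X1 X2 | X2 Z | Z Y1; Z -> X3 X1 | if | X2 Y3 | X2 X; X -> then | X2 X2; X1 -> else; X2 -> if; X3 -> then; Y1 -> Z Y2; Y2 -> Z X3; Y3 -> X1 X1

Introduce a nonterminal for each terminal appearing in a rule of length ≥ 2: X1 → else, X2 → if, X3 → then.
Binarize each right-hand side of length ≥ 3 by chaining fresh nonterminals (Y1, Y2, …): affected rules were Start → Z Z Z X3; Z → X2 X1 X1.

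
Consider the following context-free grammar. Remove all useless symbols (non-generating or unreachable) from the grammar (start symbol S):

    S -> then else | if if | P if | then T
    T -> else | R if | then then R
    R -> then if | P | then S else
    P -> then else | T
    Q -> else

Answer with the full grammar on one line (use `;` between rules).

Generating nonterminals: {P, Q, R, S, T}.
Reachable from S after that: {P, R, S, T}.
Removed useless symbols: {Q} and every production mentioning them.

S -> then else | if if | P if | then T; T -> else | R if | then then R; R -> then if | P | then S else; P -> then else | T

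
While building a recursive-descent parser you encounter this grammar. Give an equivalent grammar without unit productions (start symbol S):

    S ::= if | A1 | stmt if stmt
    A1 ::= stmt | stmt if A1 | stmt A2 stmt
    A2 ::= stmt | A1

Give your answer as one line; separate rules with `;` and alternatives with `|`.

S ::= stmt | stmt if A1 | stmt A2 stmt | if | stmt if stmt; A1 ::= stmt | stmt if A1 | stmt A2 stmt; A2 ::= stmt | stmt if A1 | stmt A2 stmt

Unit pairs: A2 ⇒* {A1}; S ⇒* {A1}.
Replace each nonterminal's rules with the union of the non-unit rules of every nonterminal it unit-derives.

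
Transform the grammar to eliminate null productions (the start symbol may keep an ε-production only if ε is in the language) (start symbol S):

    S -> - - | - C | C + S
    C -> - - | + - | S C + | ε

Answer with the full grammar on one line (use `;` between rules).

S -> - - | - C | - | C + S | + S; C -> - - | + - | S C + | S +

Nullable nonterminals: {C}.
ε ∉ L(G), so no ε-production is kept.
Expand every rule over subsets of its nullable positions: S → - C gives - C | -. S → C + S gives C + S | + S. C → S C + gives S C + | S +.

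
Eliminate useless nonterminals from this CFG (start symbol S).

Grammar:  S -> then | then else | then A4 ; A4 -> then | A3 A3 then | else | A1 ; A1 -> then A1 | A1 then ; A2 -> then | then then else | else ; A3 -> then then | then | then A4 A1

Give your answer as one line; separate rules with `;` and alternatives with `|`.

S -> then | then else | then A4; A4 -> then | A3 A3 then | else; A3 -> then then | then

Generating nonterminals: {A2, A3, A4, S}.
Reachable from S after that: {A3, A4, S}.
Removed useless symbols: {A1, A2} and every production mentioning them.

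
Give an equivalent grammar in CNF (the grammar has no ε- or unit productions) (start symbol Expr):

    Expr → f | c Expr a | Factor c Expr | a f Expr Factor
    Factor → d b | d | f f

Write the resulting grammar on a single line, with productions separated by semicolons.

Introduce a nonterminal for each terminal appearing in a rule of length ≥ 2: X1 → c, X2 → a, X3 → f, X4 → d, X5 → b.
Binarize each right-hand side of length ≥ 3 by chaining fresh nonterminals (Y1, Y2, …): affected rules were Expr → X1 Expr X2; Expr → Factor X1 Expr; Expr → X2 X3 Expr Factor.

Expr → f | X1 Y1 | Factor Y2 | X2 Y3; Factor → X4 X5 | d | X3 X3; X1 → c; X2 → a; X3 → f; X4 → d; X5 → b; Y1 → Expr X2; Y2 → X1 Expr; Y3 → X3 Y4; Y4 → Expr Factor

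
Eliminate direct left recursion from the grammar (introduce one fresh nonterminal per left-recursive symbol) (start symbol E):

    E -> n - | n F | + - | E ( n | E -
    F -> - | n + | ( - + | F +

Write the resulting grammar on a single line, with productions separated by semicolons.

E, F are directly left-recursive.
For E: α = {( n, -}, β = {n -, n F, + -}. Rewrite as E → β E' and E' → α E' | ε.
For F: α = {+}, β = {-, n +, ( - +}. Rewrite as F → β F' and F' → α F' | ε.

E -> n - E' | n F E' | + - E'; F -> - F' | n + F' | ( - + F'; E' -> ( n E' | - E' | ε; F' -> + F' | ε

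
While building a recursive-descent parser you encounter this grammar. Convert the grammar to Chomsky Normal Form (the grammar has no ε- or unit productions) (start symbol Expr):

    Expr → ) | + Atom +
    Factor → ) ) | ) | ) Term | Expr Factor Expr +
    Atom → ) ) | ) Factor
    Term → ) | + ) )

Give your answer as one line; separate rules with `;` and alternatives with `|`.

Expr → ) | X1 Y1; Factor → X2 X2 | ) | X2 Term | Expr Y2; Atom → X2 X2 | X2 Factor; Term → ) | X1 Y4; X1 → +; X2 → ); Y1 → Atom X1; Y2 → Factor Y3; Y3 → Expr X1; Y4 → X2 X2

Introduce a nonterminal for each terminal appearing in a rule of length ≥ 2: X1 → +, X2 → ).
Binarize each right-hand side of length ≥ 3 by chaining fresh nonterminals (Y1, Y2, …): affected rules were Expr → X1 Atom X1; Factor → Expr Factor Expr X1; Term → X1 X2 X2.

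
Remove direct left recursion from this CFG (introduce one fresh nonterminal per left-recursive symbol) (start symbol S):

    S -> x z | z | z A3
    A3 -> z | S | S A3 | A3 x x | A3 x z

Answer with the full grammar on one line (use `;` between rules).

S -> x z | z | z A3; A3 -> z A3' | S A3' | S A3 A3'; A3' -> x x A3' | x z A3' | ε

Directly left-recursive nonterminal: A3.
For A3: α = {x x, x z}, β = {z, S, S A3}. Rewrite as A3 → β A3' and A3' → α A3' | ε.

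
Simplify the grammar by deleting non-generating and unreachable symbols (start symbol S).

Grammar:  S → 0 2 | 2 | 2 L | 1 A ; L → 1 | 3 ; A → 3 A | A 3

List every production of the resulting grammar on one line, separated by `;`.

Generating nonterminals: {L, S}.
Reachable from S after that: {L, S}.
Removed useless symbols: {A} and every production mentioning them.

S → 0 2 | 2 | 2 L; L → 1 | 3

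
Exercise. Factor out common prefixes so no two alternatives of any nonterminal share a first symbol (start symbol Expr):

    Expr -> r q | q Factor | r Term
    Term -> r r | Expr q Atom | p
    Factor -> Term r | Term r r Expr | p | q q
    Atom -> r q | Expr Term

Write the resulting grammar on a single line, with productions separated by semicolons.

Expr -> q Factor | r Expr1; Term -> r r | Expr q Atom | p; Factor -> p | q q | Term r Factor1; Atom -> r q | Expr Term; Expr1 -> q | Term; Factor1 -> ε | r Expr

Expr has alternatives sharing prefix 'r': factor to Expr → r Expr1 with Expr1 → q | Term.
Factor has alternatives sharing prefix 'Term r': factor to Factor → Term r Factor1 with Factor1 → ε | r Expr.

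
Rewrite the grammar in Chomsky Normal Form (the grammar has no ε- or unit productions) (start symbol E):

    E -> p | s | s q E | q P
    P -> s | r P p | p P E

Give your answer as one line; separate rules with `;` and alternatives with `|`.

Introduce a nonterminal for each terminal appearing in a rule of length ≥ 2: X1 → s, X2 → q, X3 → r, X4 → p.
Binarize each right-hand side of length ≥ 3 by chaining fresh nonterminals (Y1, Y2, …): affected rules were E → X1 X2 E; P → X3 P X4; P → X4 P E.

E -> p | s | X1 Y1 | X2 P; P -> s | X3 Y2 | X4 Y3; X1 -> s; X2 -> q; X3 -> r; X4 -> p; Y1 -> X2 E; Y2 -> P X4; Y3 -> P E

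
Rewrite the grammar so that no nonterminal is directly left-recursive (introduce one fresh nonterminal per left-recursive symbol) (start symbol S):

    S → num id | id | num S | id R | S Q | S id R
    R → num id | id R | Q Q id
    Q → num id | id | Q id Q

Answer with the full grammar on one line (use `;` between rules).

S → num id S' | id S' | num S S' | id R S'; R → num id | id R | Q Q id; Q → num id Q' | id Q'; S' → Q S' | id R S' | epsilon; Q' → id Q Q' | epsilon

Directly left-recursive nonterminals: S, Q.
For S: α = {Q, id R}, β = {num id, id, num S, id R}. Rewrite as S → β S' and S' → α S' | ε.
For Q: α = {id Q}, β = {num id, id}. Rewrite as Q → β Q' and Q' → α Q' | ε.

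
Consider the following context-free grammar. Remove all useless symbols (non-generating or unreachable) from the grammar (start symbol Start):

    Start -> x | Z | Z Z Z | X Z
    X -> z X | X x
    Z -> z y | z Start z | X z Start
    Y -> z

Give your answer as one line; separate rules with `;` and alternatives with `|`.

Start -> x | Z | Z Z Z; Z -> z y | z Start z

Generating nonterminals: {Start, Y, Z}.
Reachable from Start after that: {Start, Z}.
Removed useless symbols: {X, Y} and every production mentioning them.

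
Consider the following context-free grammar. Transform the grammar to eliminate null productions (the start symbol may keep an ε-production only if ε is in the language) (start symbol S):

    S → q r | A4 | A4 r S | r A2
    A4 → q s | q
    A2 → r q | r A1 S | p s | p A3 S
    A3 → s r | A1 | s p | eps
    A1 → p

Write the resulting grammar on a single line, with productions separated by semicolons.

S → q r | A4 | A4 r S | r A2; A4 → q s | q; A2 → r q | r A1 S | p s | p A3 S | p S; A3 → s r | A1 | s p; A1 → p

Nullable nonterminals: {A3}.
ε ∉ L(G), so no ε-production is kept.
Add the nullable-subset variants: A2 → p A3 S gives p A3 S | p S.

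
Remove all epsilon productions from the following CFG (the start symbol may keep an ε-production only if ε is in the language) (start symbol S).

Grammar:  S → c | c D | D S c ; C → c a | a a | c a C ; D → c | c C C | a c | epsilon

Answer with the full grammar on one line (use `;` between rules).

The nullable symbols are {D}.
ε ∉ L(G), so no ε-production is kept.
Add the nullable-subset variants: S → D S c gives D S c | S c.

S → c | c D | D S c | S c; C → c a | a a | c a C; D → c | c C C | a c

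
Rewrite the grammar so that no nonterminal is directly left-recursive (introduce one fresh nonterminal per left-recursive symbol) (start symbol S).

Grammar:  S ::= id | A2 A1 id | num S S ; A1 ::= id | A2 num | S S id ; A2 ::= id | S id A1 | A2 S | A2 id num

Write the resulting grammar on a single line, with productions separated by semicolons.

S ::= id | A2 A1 id | num S S; A1 ::= id | A2 num | S S id; A2 ::= id A2' | S id A1 A2'; A2' ::= S A2' | id num A2' | ε

Left recursion appears on A2.
For A2: α = {S, id num}, β = {id, S id A1}. Rewrite as A2 → β A2' and A2' → α A2' | ε.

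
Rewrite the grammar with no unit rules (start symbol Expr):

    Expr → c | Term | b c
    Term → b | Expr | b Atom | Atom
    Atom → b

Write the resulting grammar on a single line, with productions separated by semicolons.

Expr → b | b Atom | c | b c; Term → b | b Atom | c | b c; Atom → b

Unit pairs: Expr ⇒* {Atom, Term}; Term ⇒* {Atom, Expr}.
For every A with A ⇒* B via unit rules, add B's non-unit alternatives to A; then delete every rule of the form X → Y.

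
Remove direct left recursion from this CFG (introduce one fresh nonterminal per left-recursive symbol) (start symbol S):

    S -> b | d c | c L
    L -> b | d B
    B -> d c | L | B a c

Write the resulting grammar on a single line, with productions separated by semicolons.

Left recursion appears on B.
For B: α = {a c}, β = {d c, L}. Rewrite as B → β B' and B' → α B' | ε.

S -> b | d c | c L; L -> b | d B; B -> d c B' | L B'; B' -> a c B' | ε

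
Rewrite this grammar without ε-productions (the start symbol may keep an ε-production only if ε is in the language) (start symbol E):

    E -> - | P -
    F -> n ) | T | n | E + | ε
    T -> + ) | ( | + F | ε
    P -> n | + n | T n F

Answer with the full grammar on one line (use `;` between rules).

The nullable symbols are {F, T}.
ε ∉ L(G), so no ε-production is kept.
Expand every rule over subsets of its nullable positions: T → + F gives + F | +. P → T n F gives T n F | T n | n F.

E -> - | P -; F -> n ) | T | n | E +; T -> + ) | ( | + F | +; P -> n | + n | T n F | T n | n F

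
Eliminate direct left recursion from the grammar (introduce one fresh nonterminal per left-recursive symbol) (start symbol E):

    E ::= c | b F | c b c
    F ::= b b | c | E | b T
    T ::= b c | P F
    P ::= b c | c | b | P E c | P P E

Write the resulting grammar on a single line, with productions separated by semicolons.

P is directly left-recursive.
For P: α = {E c, P E}, β = {b c, c, b}. Rewrite as P → β P' and P' → α P' | ε.

E ::= c | b F | c b c; F ::= b b | c | E | b T; T ::= b c | P F; P ::= b c P' | c P' | b P'; P' ::= E c P' | P E P' | ε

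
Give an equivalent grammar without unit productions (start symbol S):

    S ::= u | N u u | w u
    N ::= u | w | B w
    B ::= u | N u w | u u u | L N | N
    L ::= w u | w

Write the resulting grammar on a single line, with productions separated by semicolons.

S ::= u | N u u | w u; N ::= u | w | B w; B ::= u | N u w | u u u | L N | w | B w; L ::= w u | w

Unit pairs: B ⇒* {N}.
For each unit pair (A, B), copy every non-unit production of B to A, then drop all unit productions.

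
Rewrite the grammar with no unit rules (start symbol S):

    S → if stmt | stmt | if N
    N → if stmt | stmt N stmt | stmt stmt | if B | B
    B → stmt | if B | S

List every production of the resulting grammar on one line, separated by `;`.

S → if stmt | stmt | if N; N → stmt | if B | if stmt | if N | stmt N stmt | stmt stmt; B → stmt | if B | if stmt | if N

Unit pairs: B ⇒* {S}; N ⇒* {B, S}.
For every A with A ⇒* B via unit rules, add B's non-unit alternatives to A; then delete every rule of the form X → Y.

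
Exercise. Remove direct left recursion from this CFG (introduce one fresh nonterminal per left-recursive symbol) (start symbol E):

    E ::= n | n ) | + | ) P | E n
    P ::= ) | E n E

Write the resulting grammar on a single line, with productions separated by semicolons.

E ::= n E' | n ) E' | + E' | ) P E'; P ::= ) | E n E; E' ::= n E' | ε

Left recursion appears on E.
For E: α = {n}, β = {n, n ), +, ) P}. Rewrite as E → β E' and E' → α E' | ε.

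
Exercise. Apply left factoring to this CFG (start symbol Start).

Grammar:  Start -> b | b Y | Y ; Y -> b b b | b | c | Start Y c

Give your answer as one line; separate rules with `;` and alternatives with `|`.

Start has alternatives sharing prefix 'b': factor to Start → b Start1 with Start1 → ε | Y.
Y has alternatives sharing prefix 'b': factor to Y → b Y1 with Y1 → b b | ε.

Start -> Y | b Start1; Y -> c | Start Y c | b Y1; Start1 -> ε | Y; Y1 -> b b | ε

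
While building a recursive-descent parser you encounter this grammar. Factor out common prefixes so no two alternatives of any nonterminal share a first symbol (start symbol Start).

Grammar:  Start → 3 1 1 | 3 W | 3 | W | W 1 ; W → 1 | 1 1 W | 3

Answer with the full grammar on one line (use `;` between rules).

Start → 3 Start1 | W Start2; W → 3 | 1 W1; Start1 → 1 1 | W | ε; Start2 → ε | 1; W1 → ε | 1 W

Start has alternatives sharing prefix '3': factor to Start → 3 Start1 with Start1 → 1 1 | W | ε.
Start has alternatives sharing prefix 'W': factor to Start → W Start2 with Start2 → ε | 1.
W has alternatives sharing prefix '1': factor to W → 1 W1 with W1 → ε | 1 W.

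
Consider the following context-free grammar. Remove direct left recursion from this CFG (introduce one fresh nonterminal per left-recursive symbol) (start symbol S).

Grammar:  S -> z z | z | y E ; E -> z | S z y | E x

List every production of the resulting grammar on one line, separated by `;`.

E is directly left-recursive.
For E: α = {x}, β = {z, S z y}. Rewrite as E → β E' and E' → α E' | ε.

S -> z z | z | y E; E -> z E' | S z y E'; E' -> x E' | ε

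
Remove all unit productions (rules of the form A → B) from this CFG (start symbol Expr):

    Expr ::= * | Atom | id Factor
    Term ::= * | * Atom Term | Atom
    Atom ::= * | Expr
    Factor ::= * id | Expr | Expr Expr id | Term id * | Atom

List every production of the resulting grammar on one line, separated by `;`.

Unit pairs: Atom ⇒* {Expr}; Expr ⇒* {Atom}; Factor ⇒* {Atom, Expr}; Term ⇒* {Atom, Expr}.
For every A with A ⇒* B via unit rules, add B's non-unit alternatives to A; then delete every rule of the form X → Y.

Expr ::= * | id Factor; Term ::= * | * Atom Term | id Factor; Atom ::= * | id Factor; Factor ::= * | * id | Expr Expr id | Term id * | id Factor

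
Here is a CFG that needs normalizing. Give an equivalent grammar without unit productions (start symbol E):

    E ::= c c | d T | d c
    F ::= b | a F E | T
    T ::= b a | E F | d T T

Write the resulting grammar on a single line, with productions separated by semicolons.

Unit pairs: F ⇒* {T}.
For every A with A ⇒* B via unit rules, add B's non-unit alternatives to A; then delete every rule of the form X → Y.

E ::= c c | d T | d c; F ::= b | a F E | b a | E F | d T T; T ::= b a | E F | d T T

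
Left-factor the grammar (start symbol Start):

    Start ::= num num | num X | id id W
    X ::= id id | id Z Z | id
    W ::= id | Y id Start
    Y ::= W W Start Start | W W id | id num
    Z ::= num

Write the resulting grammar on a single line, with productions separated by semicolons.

Start has alternatives sharing prefix 'num': factor to Start → num Start1 with Start1 → num | X.
X has alternatives sharing prefix 'id': factor to X → id X1 with X1 → id | Z Z | ε.
Y has alternatives sharing prefix 'W W': factor to Y → W W Y1 with Y1 → Start Start | id.

Start ::= id id W | num Start1; X ::= id X1; W ::= id | Y id Start; Y ::= id num | W W Y1; Z ::= num; Start1 ::= num | X; X1 ::= id | Z Z | ε; Y1 ::= Start Start | id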